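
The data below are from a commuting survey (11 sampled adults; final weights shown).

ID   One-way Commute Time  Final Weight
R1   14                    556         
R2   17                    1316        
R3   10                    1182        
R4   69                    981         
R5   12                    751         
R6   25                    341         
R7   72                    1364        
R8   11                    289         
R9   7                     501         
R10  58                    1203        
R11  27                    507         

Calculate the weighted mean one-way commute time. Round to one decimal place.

35.1

Weighted sum = 14×556 + 17×1316 + 10×1182 + 69×981 + 12×751 + 25×341 + 72×1364 + 11×289 + 7×501 + 58×1203 + 27×507
  = 7784 + 22372 + 11820 + 67689 + 9012 + 8525 + 98208 + 3179 + 3507 + 69774 + 13689 = 315559
Sum of weights = 556 + 1316 + 1182 + 981 + 751 + 341 + 1364 + 289 + 501 + 1203 + 507 = 8991
Weighted mean = 315559 / 8991 = 35.097208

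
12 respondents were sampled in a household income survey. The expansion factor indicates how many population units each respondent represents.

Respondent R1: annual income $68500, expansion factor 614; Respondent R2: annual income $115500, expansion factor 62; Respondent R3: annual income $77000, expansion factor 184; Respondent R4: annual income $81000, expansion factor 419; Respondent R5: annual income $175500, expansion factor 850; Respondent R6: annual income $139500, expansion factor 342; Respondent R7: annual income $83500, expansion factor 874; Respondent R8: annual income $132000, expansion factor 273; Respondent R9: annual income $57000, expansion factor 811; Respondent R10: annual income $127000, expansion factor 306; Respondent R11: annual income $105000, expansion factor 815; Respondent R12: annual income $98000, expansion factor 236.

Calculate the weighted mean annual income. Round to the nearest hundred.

Weighted sum = 68500×614 + 115500×62 + 77000×184 + 81000×419 + 175500×850 + 139500×342 + 83500×874 + 132000×273 + 57000×811 + 127000×306 + 105000×815 + 98000×236
  = 42059000 + 7161000 + 14168000 + 33939000 + 149175000 + 47709000 + 72979000 + 36036000 + 46227000 + 38862000 + 85575000 + 23128000 = 597018000
Sum of weights = 614 + 62 + 184 + 419 + 850 + 342 + 874 + 273 + 811 + 306 + 815 + 236 = 5786
Weighted mean = 597018000 / 5786 = 103183.2

103200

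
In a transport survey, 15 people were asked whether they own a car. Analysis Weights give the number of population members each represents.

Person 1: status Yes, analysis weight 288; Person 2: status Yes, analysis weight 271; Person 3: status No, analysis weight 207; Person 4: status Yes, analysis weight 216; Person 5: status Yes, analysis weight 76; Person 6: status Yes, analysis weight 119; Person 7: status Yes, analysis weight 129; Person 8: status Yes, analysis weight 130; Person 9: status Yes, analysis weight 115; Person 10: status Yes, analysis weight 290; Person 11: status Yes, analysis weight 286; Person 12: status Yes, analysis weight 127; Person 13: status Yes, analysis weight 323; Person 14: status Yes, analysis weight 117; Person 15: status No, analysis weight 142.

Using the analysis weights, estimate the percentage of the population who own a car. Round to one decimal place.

87.7

Sum of weights for 'Yes' = 288 + 271 + 216 + 76 + 119 + 129 + 130 + 115 + 290 + 286 + 127 + 323 + 117 = 2487
Total weight = 2836
Weighted proportion = 2487 / 2836 = 0.87693935 → 87.693935%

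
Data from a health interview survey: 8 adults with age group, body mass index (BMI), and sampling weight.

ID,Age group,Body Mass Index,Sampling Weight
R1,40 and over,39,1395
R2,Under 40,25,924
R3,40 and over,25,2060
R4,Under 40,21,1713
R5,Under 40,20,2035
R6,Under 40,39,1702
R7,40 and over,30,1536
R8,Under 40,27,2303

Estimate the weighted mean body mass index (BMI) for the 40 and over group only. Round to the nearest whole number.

40 and over rows: R1, R3, R7
Weighted sum = 39×1395 + 25×2060 + 30×1536
  = 54405 + 51500 + 46080 = 151985
Sum of weights = 1395 + 2060 + 1536 = 4991
Weighted mean = 151985 / 4991 = 30.451813

30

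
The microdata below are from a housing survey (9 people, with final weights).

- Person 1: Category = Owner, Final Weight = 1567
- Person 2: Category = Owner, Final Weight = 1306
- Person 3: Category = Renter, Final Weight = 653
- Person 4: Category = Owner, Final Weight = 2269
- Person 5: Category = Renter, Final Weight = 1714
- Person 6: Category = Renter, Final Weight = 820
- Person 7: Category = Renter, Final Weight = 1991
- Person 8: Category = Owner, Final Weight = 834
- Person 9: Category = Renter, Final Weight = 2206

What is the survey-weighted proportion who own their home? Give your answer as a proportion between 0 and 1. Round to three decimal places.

0.447

Sum of weights for 'Owner' = 1567 + 1306 + 2269 + 834 = 5976
Total weight = 1567 + 1306 + 653 + 2269 + 1714 + 820 + 1991 + 834 + 2206 = 13360
Weighted proportion = 5976 / 13360 = 0.44730539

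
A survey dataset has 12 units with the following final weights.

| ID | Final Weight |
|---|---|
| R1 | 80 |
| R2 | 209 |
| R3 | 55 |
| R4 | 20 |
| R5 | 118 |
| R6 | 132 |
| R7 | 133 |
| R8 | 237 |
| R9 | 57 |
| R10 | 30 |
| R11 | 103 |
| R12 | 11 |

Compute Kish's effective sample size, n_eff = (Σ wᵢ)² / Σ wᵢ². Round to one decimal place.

Σ wᵢ = 80 + 209 + 55 + 20 + 118 + 132 + 133 + 237 + 57 + 30 + 103 + 11 = 1185
Σ wᵢ² = 173591
n_eff = 1185² / 173591 = 1404225 / 173591 = 8.0892731

8.1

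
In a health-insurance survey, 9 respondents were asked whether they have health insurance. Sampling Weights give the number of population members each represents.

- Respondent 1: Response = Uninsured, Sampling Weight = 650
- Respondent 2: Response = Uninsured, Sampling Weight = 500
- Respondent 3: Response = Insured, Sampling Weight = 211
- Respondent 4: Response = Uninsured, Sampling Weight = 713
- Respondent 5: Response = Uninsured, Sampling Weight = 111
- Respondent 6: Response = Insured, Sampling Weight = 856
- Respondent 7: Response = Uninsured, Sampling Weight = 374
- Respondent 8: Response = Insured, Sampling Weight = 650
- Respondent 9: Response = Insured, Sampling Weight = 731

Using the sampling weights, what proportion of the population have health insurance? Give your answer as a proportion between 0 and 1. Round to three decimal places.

0.510

Sum of weights for 'Insured' = 211 + 856 + 650 + 731 = 2448
Total weight = 4796
Weighted proportion = 2448 / 4796 = 0.51042535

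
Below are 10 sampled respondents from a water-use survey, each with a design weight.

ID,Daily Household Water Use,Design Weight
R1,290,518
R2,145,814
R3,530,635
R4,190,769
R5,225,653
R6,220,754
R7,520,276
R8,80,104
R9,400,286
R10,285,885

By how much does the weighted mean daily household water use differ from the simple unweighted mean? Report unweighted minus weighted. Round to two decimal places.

10.63

Unweighted sum = 290 + 145 + 530 + 190 + 225 + 220 + 520 + 80 + 400 + 285 = 2885
Unweighted mean = 2885 / 10 = 288.5
Weighted sum = 290×518 + 145×814 + 530×635 + 190×769 + 225×653 + 220×754 + 520×276 + 80×104 + 400×286 + 285×885
  = 150220 + 118030 + 336550 + 146110 + 146925 + 165880 + 143520 + 8320 + 114400 + 252225 = 1582180
Sum of weights = 518 + 814 + 635 + 769 + 653 + 754 + 276 + 104 + 286 + 885 = 5694
Weighted mean = 1582180 / 5694 = 277.86793
Difference (unweighted minus weighted) = 10.632069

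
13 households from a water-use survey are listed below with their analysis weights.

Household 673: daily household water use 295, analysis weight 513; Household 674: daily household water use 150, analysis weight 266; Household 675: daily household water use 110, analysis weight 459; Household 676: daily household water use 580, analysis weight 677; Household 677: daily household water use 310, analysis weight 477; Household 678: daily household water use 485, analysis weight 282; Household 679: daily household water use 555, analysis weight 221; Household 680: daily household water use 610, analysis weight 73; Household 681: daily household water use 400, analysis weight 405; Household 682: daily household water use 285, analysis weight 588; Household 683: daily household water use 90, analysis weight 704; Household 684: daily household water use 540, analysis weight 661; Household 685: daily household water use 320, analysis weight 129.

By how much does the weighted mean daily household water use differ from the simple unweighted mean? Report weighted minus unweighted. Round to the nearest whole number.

Unweighted sum = 4730
Unweighted mean = 4730 / 13 = 363.84615
Weighted sum = 1877370
Sum of weights = 5455
Weighted mean = 1877370 / 5455 = 344.15582
Difference (weighted minus unweighted) = -19.690333

-20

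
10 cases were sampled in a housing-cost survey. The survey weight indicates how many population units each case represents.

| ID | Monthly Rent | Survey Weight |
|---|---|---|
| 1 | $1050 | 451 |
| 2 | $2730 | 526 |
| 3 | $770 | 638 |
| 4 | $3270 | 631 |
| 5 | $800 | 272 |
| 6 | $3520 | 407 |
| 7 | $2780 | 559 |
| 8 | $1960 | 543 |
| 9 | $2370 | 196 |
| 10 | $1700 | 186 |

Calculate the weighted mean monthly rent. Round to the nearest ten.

2160

Weighted sum = 1050×451 + 2730×526 + 770×638 + 3270×631 + 800×272 + 3520×407 + 2780×559 + 1960×543 + 2370×196 + 1700×186
  = 9513420
Sum of weights = 451 + 526 + 638 + 631 + 272 + 407 + 559 + 543 + 196 + 186 = 4409
Weighted mean = 9513420 / 4409 = 2157.7274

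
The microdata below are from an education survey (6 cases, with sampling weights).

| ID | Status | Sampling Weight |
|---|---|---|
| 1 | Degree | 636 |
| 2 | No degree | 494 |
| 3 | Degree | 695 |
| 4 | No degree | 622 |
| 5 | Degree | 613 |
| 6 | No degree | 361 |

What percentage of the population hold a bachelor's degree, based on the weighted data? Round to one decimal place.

Sum of weights for 'Degree' = 636 + 695 + 613 = 1944
Total weight = 636 + 494 + 695 + 622 + 613 + 361 = 3421
Weighted proportion = 1944 / 3421 = 0.5682549 → 56.82549%

56.8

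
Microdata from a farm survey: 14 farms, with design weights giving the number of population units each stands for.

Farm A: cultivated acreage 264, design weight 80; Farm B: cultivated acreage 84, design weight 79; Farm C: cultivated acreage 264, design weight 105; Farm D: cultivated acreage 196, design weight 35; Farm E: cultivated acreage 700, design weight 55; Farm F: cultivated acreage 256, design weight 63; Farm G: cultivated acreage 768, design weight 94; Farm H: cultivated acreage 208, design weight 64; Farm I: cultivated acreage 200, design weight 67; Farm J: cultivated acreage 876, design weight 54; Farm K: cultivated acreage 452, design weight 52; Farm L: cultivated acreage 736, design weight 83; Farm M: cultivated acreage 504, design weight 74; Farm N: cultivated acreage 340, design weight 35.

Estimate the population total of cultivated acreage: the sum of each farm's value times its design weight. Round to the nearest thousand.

Weighted total = 396960

397000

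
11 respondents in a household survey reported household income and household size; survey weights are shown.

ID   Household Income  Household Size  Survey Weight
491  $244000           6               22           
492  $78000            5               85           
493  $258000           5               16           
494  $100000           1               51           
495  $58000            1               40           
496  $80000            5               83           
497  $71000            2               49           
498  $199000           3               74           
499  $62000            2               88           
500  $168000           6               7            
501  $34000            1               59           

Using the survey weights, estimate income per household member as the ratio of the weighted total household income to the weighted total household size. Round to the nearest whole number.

32775

Σ wᵢ·y = 244000×22 + 78000×85 + 258000×16 + 100000×51 + 58000×40 + 80000×83 + 71000×49 + 199000×74 + 62000×88 + 168000×7 + 34000×59
  = 5368000 + 6630000 + 4128000 + 5100000 + 2320000 + 6640000 + 3479000 + 14726000 + 5456000 + 1176000 + 2006000 = 57029000
Σ wᵢ·x = 1740
Ratio = 57029000 / 1740 = 32775.287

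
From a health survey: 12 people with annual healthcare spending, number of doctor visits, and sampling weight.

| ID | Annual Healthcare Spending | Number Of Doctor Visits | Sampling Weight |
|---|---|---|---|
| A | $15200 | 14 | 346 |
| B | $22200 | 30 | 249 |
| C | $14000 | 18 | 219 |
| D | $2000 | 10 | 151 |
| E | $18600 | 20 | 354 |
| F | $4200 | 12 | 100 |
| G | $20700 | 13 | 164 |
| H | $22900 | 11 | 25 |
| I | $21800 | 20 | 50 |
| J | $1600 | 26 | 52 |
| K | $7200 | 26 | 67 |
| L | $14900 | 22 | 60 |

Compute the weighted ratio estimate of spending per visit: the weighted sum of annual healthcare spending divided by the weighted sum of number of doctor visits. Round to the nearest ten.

820

Σ wᵢ·y = 15200×346 + 22200×249 + 14000×219 + 2000×151 + 18600×354 + 4200×100 + 20700×164 + 22900×25 + 21800×50 + 1600×52 + 7200×67 + 14900×60
  = 5259200 + 5527800 + 3066000 + 302000 + 6584400 + 420000 + 3394800 + 572500 + 1090000 + 83200 + 482400 + 894000 = 27676300
Σ wᵢ·x = 14×346 + 30×249 + 18×219 + 10×151 + 20×354 + 12×100 + 13×164 + 11×25 + 20×50 + 26×52 + 26×67 + 22×60
  = 4844 + 7470 + 3942 + 1510 + 7080 + 1200 + 2132 + 275 + 1000 + 1352 + 1742 + 1320 = 33867
Ratio = 27676300 / 33867 = 817.20554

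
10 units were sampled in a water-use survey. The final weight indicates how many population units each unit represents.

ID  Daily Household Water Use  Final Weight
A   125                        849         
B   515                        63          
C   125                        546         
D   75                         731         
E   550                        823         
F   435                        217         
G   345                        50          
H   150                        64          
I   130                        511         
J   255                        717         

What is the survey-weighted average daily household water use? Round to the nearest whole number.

Weighted sum = 125×849 + 515×63 + 125×546 + 75×731 + 550×823 + 435×217 + 345×50 + 150×64 + 130×511 + 255×717
  = 106125 + 32445 + 68250 + 54825 + 452650 + 94395 + 17250 + 9600 + 66430 + 182835 = 1084805
Sum of weights = 849 + 63 + 546 + 731 + 823 + 217 + 50 + 64 + 511 + 717 = 4571
Weighted mean = 1084805 / 4571 = 237.32334

237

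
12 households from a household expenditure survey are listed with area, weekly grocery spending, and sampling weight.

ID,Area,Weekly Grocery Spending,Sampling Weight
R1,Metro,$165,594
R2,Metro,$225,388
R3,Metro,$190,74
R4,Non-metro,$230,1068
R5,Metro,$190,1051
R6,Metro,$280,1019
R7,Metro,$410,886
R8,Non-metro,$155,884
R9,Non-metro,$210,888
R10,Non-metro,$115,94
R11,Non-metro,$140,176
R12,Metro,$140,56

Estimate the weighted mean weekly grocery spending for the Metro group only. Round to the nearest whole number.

Metro rows: R1, R2, R3, R5, R6, R7, R12
Weighted sum = 165×594 + 225×388 + 190×74 + 190×1051 + 280×1019 + 410×886 + 140×56
  = 1055480
Sum of weights = 594 + 388 + 74 + 1051 + 1019 + 886 + 56 = 4068
Weighted mean = 1055480 / 4068 = 259.45919

259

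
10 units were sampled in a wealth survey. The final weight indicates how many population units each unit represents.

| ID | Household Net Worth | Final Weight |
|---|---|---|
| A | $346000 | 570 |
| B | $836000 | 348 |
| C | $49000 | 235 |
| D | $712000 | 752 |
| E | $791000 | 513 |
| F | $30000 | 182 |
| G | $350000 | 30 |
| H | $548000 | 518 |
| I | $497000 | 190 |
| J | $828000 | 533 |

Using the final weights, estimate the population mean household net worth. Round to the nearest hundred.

588100

Weighted sum = 346000×570 + 836000×348 + 49000×235 + 712000×752 + 791000×513 + 30000×182 + 350000×30 + 548000×518 + 497000×190 + 828000×533
  = 197220000 + 290928000 + 11515000 + 535424000 + 405783000 + 5460000 + 10500000 + 283864000 + 94430000 + 441324000 = 2276448000
Sum of weights = 570 + 348 + 235 + 752 + 513 + 182 + 30 + 518 + 190 + 533 = 3871
Weighted mean = 2276448000 / 3871 = 588077.5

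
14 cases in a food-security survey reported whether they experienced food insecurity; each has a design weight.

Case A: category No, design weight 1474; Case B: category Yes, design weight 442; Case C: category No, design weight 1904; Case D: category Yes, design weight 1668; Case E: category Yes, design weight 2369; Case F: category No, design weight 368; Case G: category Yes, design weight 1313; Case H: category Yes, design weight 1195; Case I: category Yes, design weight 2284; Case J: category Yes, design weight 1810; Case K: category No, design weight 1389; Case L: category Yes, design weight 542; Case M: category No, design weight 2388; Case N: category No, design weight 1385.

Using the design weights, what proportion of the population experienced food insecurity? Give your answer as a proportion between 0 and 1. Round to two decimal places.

0.57

Sum of weights for 'Yes' = 442 + 1668 + 2369 + 1313 + 1195 + 2284 + 1810 + 542 = 11623
Total weight = 20531
Weighted proportion = 11623 / 20531 = 0.56611953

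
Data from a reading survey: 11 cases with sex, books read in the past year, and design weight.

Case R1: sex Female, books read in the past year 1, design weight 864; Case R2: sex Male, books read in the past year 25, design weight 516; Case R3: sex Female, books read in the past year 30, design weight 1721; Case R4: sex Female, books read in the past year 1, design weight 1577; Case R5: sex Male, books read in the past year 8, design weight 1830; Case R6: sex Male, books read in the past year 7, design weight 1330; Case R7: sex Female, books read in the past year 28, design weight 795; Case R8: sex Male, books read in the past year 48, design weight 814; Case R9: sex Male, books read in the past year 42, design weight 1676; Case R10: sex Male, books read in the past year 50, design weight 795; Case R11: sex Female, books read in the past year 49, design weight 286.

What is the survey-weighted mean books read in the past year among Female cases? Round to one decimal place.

Female rows: R1, R3, R4, R7, R11
Weighted sum = 1×864 + 30×1721 + 1×1577 + 28×795 + 49×286
  = 864 + 51630 + 1577 + 22260 + 14014 = 90345
Sum of weights = 5243
Weighted mean = 90345 / 5243 = 17.231547

17.2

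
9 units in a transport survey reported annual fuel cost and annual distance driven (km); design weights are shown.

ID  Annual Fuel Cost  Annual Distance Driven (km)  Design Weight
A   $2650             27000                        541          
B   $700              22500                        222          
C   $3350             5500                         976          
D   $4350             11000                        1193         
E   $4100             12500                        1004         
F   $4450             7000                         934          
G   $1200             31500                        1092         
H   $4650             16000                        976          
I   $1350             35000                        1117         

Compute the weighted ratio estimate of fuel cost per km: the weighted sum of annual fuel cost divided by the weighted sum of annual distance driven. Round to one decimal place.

0.2

Σ wᵢ·y = 25677650
Σ wᵢ·x = 27000×541 + 22500×222 + 5500×976 + 11000×1193 + 12500×1004 + 7000×934 + 31500×1092 + 16000×976 + 35000×1117
  = 146290000
Ratio = 25677650 / 146290000 = 0.17552567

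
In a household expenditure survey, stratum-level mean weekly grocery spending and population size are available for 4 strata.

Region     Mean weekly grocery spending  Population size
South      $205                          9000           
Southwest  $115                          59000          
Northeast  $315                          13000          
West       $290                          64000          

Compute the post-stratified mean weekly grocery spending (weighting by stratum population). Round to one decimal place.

Σ Nₕ·x̄ₕ = 205×9000 + 115×59000 + 315×13000 + 290×64000
  = 1845000 + 6785000 + 4095000 + 18560000 = 31285000
Σ Nₕ = 9000 + 59000 + 13000 + 64000 = 145000
Overall mean = 31285000 / 145000 = 215.75862

215.8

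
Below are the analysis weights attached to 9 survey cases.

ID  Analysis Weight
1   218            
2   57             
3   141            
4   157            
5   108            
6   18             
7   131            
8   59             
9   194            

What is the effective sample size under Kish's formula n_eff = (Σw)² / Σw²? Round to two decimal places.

7.08

Σ wᵢ = 218 + 57 + 141 + 157 + 108 + 18 + 131 + 59 + 194 = 1083
Σ wᵢ² = 47524 + 3249 + 19881 + 24649 + 11664 + 324 + 17161 + 3481 + 37636 = 165569
n_eff = 1083² / 165569 = 1172889 / 165569 = 7.0839892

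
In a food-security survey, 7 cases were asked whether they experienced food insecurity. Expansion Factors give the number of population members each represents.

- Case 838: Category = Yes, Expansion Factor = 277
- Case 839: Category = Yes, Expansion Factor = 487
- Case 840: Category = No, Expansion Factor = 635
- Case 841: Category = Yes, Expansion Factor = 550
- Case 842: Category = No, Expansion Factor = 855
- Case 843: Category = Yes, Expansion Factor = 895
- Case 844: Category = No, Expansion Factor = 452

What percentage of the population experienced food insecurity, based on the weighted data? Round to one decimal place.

Sum of weights for 'Yes' = 277 + 487 + 550 + 895 = 2209
Total weight = 277 + 487 + 635 + 550 + 855 + 895 + 452 = 4151
Weighted proportion = 2209 / 4151 = 0.53216093 → 53.216093%

53.2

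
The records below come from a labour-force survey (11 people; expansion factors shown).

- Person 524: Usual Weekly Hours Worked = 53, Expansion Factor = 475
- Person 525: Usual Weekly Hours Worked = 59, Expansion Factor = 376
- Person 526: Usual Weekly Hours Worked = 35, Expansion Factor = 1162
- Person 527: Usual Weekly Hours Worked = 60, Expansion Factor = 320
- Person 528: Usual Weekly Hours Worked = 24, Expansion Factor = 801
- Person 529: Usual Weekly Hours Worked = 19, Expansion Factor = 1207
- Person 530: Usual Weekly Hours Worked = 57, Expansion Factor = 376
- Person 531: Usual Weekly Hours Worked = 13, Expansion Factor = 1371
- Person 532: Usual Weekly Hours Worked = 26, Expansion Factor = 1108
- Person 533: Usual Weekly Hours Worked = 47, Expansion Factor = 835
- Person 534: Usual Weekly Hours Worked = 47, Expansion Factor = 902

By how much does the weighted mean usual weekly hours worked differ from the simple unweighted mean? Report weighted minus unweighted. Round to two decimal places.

Unweighted sum = 440
Unweighted mean = 440 / 11 = 40
Weighted sum = 53×475 + 59×376 + 35×1162 + 60×320 + 24×801 + 19×1207 + 57×376 + 13×1371 + 26×1108 + 47×835 + 47×902
  = 299088
Sum of weights = 475 + 376 + 1162 + 320 + 801 + 1207 + 376 + 1371 + 1108 + 835 + 902 = 8933
Weighted mean = 299088 / 8933 = 33.481249
Difference (weighted minus unweighted) = -6.5187507

-6.52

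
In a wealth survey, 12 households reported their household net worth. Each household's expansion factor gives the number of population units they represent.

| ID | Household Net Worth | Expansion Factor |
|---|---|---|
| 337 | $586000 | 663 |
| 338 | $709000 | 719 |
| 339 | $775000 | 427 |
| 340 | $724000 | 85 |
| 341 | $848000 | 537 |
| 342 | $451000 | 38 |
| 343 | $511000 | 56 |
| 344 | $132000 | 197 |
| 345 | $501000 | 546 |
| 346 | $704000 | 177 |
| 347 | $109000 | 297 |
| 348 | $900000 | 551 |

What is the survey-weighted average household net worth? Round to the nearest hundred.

Weighted sum = 586000×663 + 709000×719 + 775000×427 + 724000×85 + 848000×537 + 451000×38 + 511000×56 + 132000×197 + 501000×546 + 704000×177 + 109000×297 + 900000×551
  = 2744315000
Sum of weights = 663 + 719 + 427 + 85 + 537 + 38 + 56 + 197 + 546 + 177 + 297 + 551 = 4293
Weighted mean = 2744315000 / 4293 = 639253.44

639300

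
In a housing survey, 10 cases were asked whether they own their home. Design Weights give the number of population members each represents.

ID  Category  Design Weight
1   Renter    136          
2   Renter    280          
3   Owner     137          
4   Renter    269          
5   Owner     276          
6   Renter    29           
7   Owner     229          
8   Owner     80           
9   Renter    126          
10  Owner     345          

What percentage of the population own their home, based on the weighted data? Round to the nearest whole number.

Sum of weights for 'Owner' = 137 + 276 + 229 + 80 + 345 = 1067
Total weight = 136 + 280 + 137 + 269 + 276 + 29 + 229 + 80 + 126 + 345 = 1907
Weighted proportion = 1067 / 1907 = 0.55951757 → 55.951757%

56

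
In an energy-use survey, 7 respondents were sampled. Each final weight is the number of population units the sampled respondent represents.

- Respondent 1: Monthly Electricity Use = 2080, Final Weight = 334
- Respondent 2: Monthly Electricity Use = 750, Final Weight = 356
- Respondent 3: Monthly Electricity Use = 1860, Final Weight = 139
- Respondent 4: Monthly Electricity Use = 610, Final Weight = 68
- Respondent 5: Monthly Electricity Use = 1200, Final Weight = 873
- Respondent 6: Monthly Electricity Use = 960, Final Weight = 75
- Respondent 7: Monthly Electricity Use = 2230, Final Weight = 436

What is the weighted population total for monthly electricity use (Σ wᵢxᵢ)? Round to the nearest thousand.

3354000

Weighted total = 2080×334 + 750×356 + 1860×139 + 610×68 + 1200×873 + 960×75 + 2230×436
  = 3353620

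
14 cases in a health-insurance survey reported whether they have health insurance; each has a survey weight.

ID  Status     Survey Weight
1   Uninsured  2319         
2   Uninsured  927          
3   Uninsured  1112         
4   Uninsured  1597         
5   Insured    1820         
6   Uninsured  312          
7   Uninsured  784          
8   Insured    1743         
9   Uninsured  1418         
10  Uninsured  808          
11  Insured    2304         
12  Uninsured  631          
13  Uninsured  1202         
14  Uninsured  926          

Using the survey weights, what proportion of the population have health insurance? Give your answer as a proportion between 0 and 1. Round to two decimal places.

0.33

Sum of weights for 'Insured' = 1820 + 1743 + 2304 = 5867
Total weight = 17903
Weighted proportion = 5867 / 17903 = 0.32771044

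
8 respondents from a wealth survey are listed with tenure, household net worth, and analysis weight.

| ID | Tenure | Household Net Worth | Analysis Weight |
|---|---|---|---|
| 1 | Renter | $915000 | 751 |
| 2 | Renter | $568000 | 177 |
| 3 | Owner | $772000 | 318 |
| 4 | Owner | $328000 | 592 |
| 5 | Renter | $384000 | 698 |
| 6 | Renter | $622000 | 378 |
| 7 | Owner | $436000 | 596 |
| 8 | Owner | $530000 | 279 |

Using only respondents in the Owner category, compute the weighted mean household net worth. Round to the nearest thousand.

Owner rows: 3, 4, 7, 8
Weighted sum = 772000×318 + 328000×592 + 436000×596 + 530000×279
  = 245496000 + 194176000 + 259856000 + 147870000 = 847398000
Sum of weights = 318 + 592 + 596 + 279 = 1785
Weighted mean = 847398000 / 1785 = 474732.77

475000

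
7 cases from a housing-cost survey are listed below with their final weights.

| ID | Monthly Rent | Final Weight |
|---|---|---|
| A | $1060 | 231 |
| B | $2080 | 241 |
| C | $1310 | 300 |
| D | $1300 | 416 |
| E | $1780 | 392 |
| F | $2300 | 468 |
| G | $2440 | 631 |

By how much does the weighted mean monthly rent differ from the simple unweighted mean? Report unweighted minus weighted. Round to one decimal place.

Unweighted sum = 1060 + 2080 + 1310 + 1300 + 1780 + 2300 + 2440 = 12270
Unweighted mean = 12270 / 7 = 1752.8571
Weighted sum = 1060×231 + 2080×241 + 1310×300 + 1300×416 + 1780×392 + 2300×468 + 2440×631
  = 244860 + 501280 + 393000 + 540800 + 697760 + 1076400 + 1539640 = 4993740
Sum of weights = 2679
Weighted mean = 4993740 / 2679 = 1864.0314
Difference (unweighted minus weighted) = -111.17421

-111.2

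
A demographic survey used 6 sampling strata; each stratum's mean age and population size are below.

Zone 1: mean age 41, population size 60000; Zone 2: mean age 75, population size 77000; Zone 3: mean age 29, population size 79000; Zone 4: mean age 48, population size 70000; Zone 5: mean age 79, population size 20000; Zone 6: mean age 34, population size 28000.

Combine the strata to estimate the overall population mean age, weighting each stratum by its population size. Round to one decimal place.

49.2

Σ Nₕ·x̄ₕ = 41×60000 + 75×77000 + 29×79000 + 48×70000 + 79×20000 + 34×28000
  = 2460000 + 5775000 + 2291000 + 3360000 + 1580000 + 952000 = 16418000
Σ Nₕ = 60000 + 77000 + 79000 + 70000 + 20000 + 28000 = 334000
Overall mean = 16418000 / 334000 = 49.155689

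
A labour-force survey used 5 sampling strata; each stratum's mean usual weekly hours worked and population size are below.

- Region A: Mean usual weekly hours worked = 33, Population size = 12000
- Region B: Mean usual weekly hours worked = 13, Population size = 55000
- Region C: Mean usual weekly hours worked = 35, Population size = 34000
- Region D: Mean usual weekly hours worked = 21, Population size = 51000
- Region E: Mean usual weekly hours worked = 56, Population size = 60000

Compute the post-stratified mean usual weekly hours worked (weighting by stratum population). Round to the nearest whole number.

Σ Nₕ·x̄ₕ = 33×12000 + 13×55000 + 35×34000 + 21×51000 + 56×60000
  = 6732000
Σ Nₕ = 12000 + 55000 + 34000 + 51000 + 60000 = 212000
Overall mean = 6732000 / 212000 = 31.754717

32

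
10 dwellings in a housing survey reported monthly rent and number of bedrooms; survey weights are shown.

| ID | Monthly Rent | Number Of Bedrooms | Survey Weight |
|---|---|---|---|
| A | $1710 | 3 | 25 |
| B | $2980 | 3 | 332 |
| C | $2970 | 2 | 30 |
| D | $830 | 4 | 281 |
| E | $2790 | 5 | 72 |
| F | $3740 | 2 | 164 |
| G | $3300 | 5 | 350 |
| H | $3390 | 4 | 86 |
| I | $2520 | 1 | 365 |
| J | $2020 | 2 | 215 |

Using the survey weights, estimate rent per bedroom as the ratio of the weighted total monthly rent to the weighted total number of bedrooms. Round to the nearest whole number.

Σ wᵢ·y = 1710×25 + 2980×332 + 2970×30 + 830×281 + 2790×72 + 3740×164 + 3300×350 + 3390×86 + 2520×365 + 2020×215
  = 4969320
Σ wᵢ·x = 3×25 + 3×332 + 2×30 + 4×281 + 5×72 + 2×164 + 5×350 + 4×86 + 1×365 + 2×215
  = 75 + 996 + 60 + 1124 + 360 + 328 + 1750 + 344 + 365 + 430 = 5832
Ratio = 4969320 / 5832 = 852.07819

852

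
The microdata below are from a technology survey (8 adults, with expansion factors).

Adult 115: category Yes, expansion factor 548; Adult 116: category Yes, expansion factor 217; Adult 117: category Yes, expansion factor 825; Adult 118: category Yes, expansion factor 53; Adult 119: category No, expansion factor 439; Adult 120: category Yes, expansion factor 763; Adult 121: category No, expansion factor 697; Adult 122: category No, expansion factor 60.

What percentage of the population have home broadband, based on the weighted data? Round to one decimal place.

66.8

Sum of weights for 'Yes' = 548 + 217 + 825 + 53 + 763 = 2406
Total weight = 548 + 217 + 825 + 53 + 439 + 763 + 697 + 60 = 3602
Weighted proportion = 2406 / 3602 = 0.66796224 → 66.796224%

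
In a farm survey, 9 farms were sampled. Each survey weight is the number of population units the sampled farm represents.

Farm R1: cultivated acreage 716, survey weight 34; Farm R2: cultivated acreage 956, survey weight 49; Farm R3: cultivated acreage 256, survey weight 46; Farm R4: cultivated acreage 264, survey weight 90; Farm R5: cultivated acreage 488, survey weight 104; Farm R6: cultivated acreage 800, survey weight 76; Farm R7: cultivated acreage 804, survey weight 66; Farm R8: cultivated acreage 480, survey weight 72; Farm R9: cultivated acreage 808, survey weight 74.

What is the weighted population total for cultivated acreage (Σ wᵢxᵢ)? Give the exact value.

365692

Weighted total = 716×34 + 956×49 + 256×46 + 264×90 + 488×104 + 800×76 + 804×66 + 480×72 + 808×74
  = 365692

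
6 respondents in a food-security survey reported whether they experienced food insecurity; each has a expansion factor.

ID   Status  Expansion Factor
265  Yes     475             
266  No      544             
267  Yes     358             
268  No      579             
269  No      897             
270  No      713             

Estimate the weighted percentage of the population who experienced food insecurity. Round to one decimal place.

23.4

Sum of weights for 'Yes' = 475 + 358 = 833
Total weight = 475 + 544 + 358 + 579 + 897 + 713 = 3566
Weighted proportion = 833 / 3566 = 0.23359506 → 23.359506%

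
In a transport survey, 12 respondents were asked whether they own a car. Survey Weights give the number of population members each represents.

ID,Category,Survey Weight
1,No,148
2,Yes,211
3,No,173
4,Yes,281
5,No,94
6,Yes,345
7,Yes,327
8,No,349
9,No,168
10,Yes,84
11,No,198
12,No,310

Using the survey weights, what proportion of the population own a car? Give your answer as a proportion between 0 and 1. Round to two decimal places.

0.46

Sum of weights for 'Yes' = 211 + 281 + 345 + 327 + 84 = 1248
Total weight = 148 + 211 + 173 + 281 + 94 + 345 + 327 + 349 + 168 + 84 + 198 + 310 = 2688
Weighted proportion = 1248 / 2688 = 0.46428571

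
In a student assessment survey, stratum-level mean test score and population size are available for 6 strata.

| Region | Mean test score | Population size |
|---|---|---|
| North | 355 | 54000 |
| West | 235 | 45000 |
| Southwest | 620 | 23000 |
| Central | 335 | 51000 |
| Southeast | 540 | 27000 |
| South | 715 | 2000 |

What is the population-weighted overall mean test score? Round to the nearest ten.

380

Σ Nₕ·x̄ₕ = 355×54000 + 235×45000 + 620×23000 + 335×51000 + 540×27000 + 715×2000
  = 19170000 + 10575000 + 14260000 + 17085000 + 14580000 + 1430000 = 77100000
Σ Nₕ = 202000
Overall mean = 77100000 / 202000 = 381.68317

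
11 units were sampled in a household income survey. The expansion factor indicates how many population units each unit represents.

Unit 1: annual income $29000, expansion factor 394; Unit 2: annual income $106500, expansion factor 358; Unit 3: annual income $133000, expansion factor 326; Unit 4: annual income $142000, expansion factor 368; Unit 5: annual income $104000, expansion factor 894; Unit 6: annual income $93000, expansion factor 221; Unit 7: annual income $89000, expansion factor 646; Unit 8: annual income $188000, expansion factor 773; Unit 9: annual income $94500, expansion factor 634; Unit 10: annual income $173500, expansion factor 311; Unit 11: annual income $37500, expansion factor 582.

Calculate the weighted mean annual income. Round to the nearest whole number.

Weighted sum = 29000×394 + 106500×358 + 133000×326 + 142000×368 + 104000×894 + 93000×221 + 89000×646 + 188000×773 + 94500×634 + 173500×311 + 37500×582
  = 597210500
Sum of weights = 394 + 358 + 326 + 368 + 894 + 221 + 646 + 773 + 634 + 311 + 582 = 5507
Weighted mean = 597210500 / 5507 = 108445.71

108446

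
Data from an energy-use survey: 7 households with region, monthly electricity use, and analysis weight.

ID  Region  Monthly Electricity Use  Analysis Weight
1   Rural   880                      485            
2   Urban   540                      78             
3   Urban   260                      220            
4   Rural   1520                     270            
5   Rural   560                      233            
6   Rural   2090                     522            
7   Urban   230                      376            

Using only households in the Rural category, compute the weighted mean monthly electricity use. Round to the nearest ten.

1360

Rural rows: 1, 4, 5, 6
Weighted sum = 880×485 + 1520×270 + 560×233 + 2090×522
  = 426800 + 410400 + 130480 + 1090980 = 2058660
Sum of weights = 485 + 270 + 233 + 522 = 1510
Weighted mean = 2058660 / 1510 = 1363.351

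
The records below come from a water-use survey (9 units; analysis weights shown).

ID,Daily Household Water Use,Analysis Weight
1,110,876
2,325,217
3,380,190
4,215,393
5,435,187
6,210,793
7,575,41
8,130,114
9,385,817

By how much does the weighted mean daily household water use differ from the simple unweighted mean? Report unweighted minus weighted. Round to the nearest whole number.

52

Unweighted sum = 110 + 325 + 380 + 215 + 435 + 210 + 575 + 130 + 385 = 2765
Unweighted mean = 2765 / 9 = 307.22222
Weighted sum = 110×876 + 325×217 + 380×190 + 215×393 + 435×187 + 210×793 + 575×41 + 130×114 + 385×817
  = 96360 + 70525 + 72200 + 84495 + 81345 + 166530 + 23575 + 14820 + 314545 = 924395
Sum of weights = 876 + 217 + 190 + 393 + 187 + 793 + 41 + 114 + 817 = 3628
Weighted mean = 924395 / 3628 = 254.79465
Difference (unweighted minus weighted) = 52.42757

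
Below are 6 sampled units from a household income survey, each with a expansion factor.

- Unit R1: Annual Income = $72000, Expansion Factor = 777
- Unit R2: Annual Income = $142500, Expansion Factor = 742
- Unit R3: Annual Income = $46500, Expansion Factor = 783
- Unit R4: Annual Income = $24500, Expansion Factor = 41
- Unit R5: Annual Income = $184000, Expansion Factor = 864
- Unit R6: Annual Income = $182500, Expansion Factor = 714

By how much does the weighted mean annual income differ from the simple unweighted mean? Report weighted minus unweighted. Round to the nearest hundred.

15900

Unweighted sum = 72000 + 142500 + 46500 + 24500 + 184000 + 182500 = 652000
Unweighted mean = 652000 / 6 = 108666.67
Weighted sum = 72000×777 + 142500×742 + 46500×783 + 24500×41 + 184000×864 + 182500×714
  = 55944000 + 105735000 + 36409500 + 1004500 + 158976000 + 130305000 = 488374000
Sum of weights = 777 + 742 + 783 + 41 + 864 + 714 = 3921
Weighted mean = 488374000 / 3921 = 124553.43
Difference (weighted minus unweighted) = 15886.764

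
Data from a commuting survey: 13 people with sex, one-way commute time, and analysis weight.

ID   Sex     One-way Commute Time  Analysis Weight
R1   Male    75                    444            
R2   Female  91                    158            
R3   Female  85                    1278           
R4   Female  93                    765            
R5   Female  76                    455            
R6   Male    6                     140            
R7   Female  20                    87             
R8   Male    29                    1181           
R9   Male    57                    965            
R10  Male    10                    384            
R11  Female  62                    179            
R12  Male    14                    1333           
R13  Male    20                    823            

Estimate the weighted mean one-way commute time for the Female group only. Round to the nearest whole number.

Female rows: R2, R3, R4, R5, R7, R11
Weighted sum = 91×158 + 85×1278 + 93×765 + 76×455 + 20×87 + 62×179
  = 241571
Sum of weights = 2922
Weighted mean = 241571 / 2922 = 82.673169

83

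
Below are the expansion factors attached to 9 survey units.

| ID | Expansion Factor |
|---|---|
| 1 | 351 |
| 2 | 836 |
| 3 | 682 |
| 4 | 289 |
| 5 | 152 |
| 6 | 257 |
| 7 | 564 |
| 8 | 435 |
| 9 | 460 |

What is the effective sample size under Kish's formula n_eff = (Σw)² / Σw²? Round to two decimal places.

7.44

Σ wᵢ = 4026
Σ wᵢ² = 123201 + 698896 + 465124 + 83521 + 23104 + 66049 + 318096 + 189225 + 211600 = 2178816
n_eff = 4026² / 2178816 = 16208676 / 2178816 = 7.4392129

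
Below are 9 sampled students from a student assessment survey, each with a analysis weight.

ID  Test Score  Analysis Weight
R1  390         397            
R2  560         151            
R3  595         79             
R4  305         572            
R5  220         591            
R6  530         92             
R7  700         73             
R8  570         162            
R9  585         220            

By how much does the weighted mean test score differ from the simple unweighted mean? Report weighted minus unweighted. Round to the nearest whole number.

Unweighted sum = 390 + 560 + 595 + 305 + 220 + 530 + 700 + 570 + 585 = 4455
Unweighted mean = 4455 / 9 = 495
Weighted sum = 911775
Sum of weights = 397 + 151 + 79 + 572 + 591 + 92 + 73 + 162 + 220 = 2337
Weighted mean = 911775 / 2337 = 390.14763
Difference (weighted minus unweighted) = -104.85237

-105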